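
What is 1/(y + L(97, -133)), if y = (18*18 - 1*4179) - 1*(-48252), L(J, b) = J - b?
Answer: 1/44627 ≈ 2.2408e-5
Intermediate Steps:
y = 44397 (y = (324 - 4179) + 48252 = -3855 + 48252 = 44397)
1/(y + L(97, -133)) = 1/(44397 + (97 - 1*(-133))) = 1/(44397 + (97 + 133)) = 1/(44397 + 230) = 1/44627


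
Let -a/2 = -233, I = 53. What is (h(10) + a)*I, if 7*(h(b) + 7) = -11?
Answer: 169706/7 ≈ 24244.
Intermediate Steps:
h(b) = -60/7 (h(b) = -7 + (⅐)*(-11) = -7 - 11/7 = -60/7)
a = 466 (a = -2*(-233) = 466)
(h(10) + a)*I = (-60/7 + 466)*53 = (3202/7)*53 = 169706/7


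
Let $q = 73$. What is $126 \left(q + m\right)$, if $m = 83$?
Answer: $19656$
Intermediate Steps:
$126 \left(q + m\right) = 126 \left(73 + 83\right) = 126 \cdot 156 = 19656$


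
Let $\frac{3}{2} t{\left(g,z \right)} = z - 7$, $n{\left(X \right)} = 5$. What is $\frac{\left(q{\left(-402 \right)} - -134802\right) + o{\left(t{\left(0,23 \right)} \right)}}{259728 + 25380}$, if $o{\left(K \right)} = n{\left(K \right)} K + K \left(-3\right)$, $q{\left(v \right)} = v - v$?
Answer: $\frac{202235}{427662} \approx 0.47289$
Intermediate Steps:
$t{\left(g,z \right)} = - \frac{14}{3} + \frac{2 z}{3}$ ($t{\left(g,z \right)} = \frac{2 \left(z - 7\right)}{3} = \frac{2 \left(-7 + z\right)}{3} = - \frac{14}{3} + \frac{2 z}{3}$)
$q{\left(v \right)} = 0$
$o{\left(K \right)} = 2 K$ ($o{\left(K \right)} = 5 K + K \left(-3\right) = 5 K - 3 K = 2 K$)
$\frac{\left(q{\left(-402 \right)} - -134802\right) + o{\left(t{\left(0,23 \right)} \right)}}{259728 + 25380} = \frac{\left(0 - -134802\right) + 2 \left(- \frac{14}{3} + \frac{2}{3} \cdot 23\right)}{259728 + 25380} = \frac{\left(0 + 134802\right) + 2 \left(- \frac{14}{3} + \frac{46}{3}\right)}{285108} = \left(134802 + 2 \cdot \frac{32}{3}\right) \frac{1}{285108} = \left(134802 + \frac{64}{3}\right) \frac{1}{285108} = \frac{404470}{3} \cdot \frac{1}{285108} = \frac{202235}{427662}$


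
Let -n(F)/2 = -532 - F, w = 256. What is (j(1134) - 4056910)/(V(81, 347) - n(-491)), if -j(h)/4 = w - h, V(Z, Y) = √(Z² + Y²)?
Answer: -166189318/60123 - 2026699*√126970/60123 ≈ -14776.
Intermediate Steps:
V(Z, Y) = √(Y² + Z²)
n(F) = 1064 + 2*F (n(F) = -2*(-532 - F) = 1064 + 2*F)
j(h) = -1024 + 4*h (j(h) = -4*(256 - h) = -1024 + 4*h)
(j(1134) - 4056910)/(V(81, 347) - n(-491)) = ((-1024 + 4*1134) - 4056910)/(√(347² + 81²) - (1064 + 2*(-491))) = ((-1024 + 4536) - 4056910)/(√(120409 + 6561) - (1064 - 982)) = (3512 - 4056910)/(√126970 - 1*82) = -4053398/(√126970 - 82) = -4053398/(-82 + √126970)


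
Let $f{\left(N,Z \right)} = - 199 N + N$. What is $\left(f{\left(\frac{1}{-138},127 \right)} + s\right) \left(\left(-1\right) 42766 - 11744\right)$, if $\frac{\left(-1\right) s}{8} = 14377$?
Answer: $6269443950$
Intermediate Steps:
$s = -115016$ ($s = \left(-8\right) 14377 = -115016$)
$f{\left(N,Z \right)} = - 198 N$
$\left(f{\left(\frac{1}{-138},127 \right)} + s\right) \left(\left(-1\right) 42766 - 11744\right) = \left(- \frac{198}{-138} - 115016\right) \left(\left(-1\right) 42766 - 11744\right) = \left(\left(-198\right) \left(- \frac{1}{138}\right) - 115016\right) \left(-42766 - 11744\right) = \left(\frac{33}{23} - 115016\right) \left(-54510\right) = \left(- \frac{2645335}{23}\right) \left(-54510\right) = 6269443950$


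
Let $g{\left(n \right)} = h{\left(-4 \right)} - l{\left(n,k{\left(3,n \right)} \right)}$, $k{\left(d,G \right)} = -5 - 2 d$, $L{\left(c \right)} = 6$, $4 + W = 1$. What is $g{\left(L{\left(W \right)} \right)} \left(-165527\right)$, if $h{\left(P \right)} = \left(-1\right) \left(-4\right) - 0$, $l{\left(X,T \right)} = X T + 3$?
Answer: $-11090309$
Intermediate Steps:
$W = -3$ ($W = -4 + 1 = -3$)
$l{\left(X,T \right)} = 3 + T X$ ($l{\left(X,T \right)} = T X + 3 = 3 + T X$)
$h{\left(P \right)} = 4$ ($h{\left(P \right)} = 4 + 0 = 4$)
$g{\left(n \right)} = 1 + 11 n$ ($g{\left(n \right)} = 4 - \left(3 + \left(-5 - 6\right) n\right) = 4 - \left(3 - 11 n\right) = 4 + \left(-3 + 11 n\right) = 1 + 11 n$)
$g{\left(L{\left(W \right)} \right)} \left(-165527\right) = \left(1 + 11 \cdot 6\right) \left(-165527\right) = \left(1 + 66\right) \left(-165527\right) = 67 \left(-165527\right) = -11090309$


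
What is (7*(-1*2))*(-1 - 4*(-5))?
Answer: -266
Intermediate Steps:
(7*(-1*2))*(-1 - 4*(-5)) = (7*(-2))*(-1 + 20) = -14*19 = -266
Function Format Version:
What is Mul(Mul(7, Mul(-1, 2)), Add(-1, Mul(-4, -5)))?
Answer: -266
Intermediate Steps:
Mul(Mul(7, Mul(-1, 2)), Add(-1, Mul(-4, -5))) = Mul(Mul(7, -2), Add(-1, 20)) = Mul(-14, 19) = -266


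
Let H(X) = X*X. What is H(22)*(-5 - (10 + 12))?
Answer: -13068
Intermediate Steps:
H(X) = X²
H(22)*(-5 - (10 + 12)) = 22²*(-5 - (10 + 12)) = 484*(-5 - 1*22) = 484*(-5 - 22) = 484*(-27) = -13068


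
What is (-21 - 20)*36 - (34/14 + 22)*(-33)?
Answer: -4689/7 ≈ -669.86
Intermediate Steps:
(-21 - 20)*36 - (34/14 + 22)*(-33) = -41*36 - (34*(1/14) + 22)*(-33) = -1476 - (17/7 + 22)*(-33) = -1476 - 171*(-33)/7 = -1476 - 1*(-5643/7) = -1476 + 5643/7 = -4689/7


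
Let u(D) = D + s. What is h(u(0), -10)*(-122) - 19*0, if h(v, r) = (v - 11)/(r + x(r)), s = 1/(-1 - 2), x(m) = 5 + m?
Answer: -4148/45 ≈ -92.178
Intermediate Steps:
s = -⅓ (s = 1/(-3) = -⅓ ≈ -0.33333)
u(D) = -⅓ + D (u(D) = D - ⅓ = -⅓ + D)
h(v, r) = (-11 + v)/(5 + 2*r) (h(v, r) = (v - 11)/(r + (5 + r)) = (-11 + v)/(5 + 2*r))
h(u(0), -10)*(-122) - 19*0 = ((-11 + (-⅓ + 0))/(5 + 2*(-10)))*(-122) - 19*0 = ((-11 - ⅓)/(5 - 20))*(-122) + 0 = (-34/3/(-15))*(-122) + 0 = -1/15*(-34/3)*(-122) + 0 = (34/45)*(-122) + 0 = -4148/45 + 0 = -4148/45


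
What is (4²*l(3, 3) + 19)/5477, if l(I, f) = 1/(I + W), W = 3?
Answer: 65/16431 ≈ 0.0039559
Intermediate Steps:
l(I, f) = 1/(3 + I) (l(I, f) = 1/(I + 3) = 1/(3 + I))
(4²*l(3, 3) + 19)/5477 = (4²/(3 + 3) + 19)/5477 = (16/6 + 19)*(1/5477) = (16*(⅙) + 19)*(1/5477) = (8/3 + 19)*(1/5477) = (65/3)*(1/5477) = 65/16431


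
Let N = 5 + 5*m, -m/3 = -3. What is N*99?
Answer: 4950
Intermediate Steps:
m = 9 (m = -3*(-3) = 9)
N = 50 (N = 5 + 5*9 = 5 + 45 = 50)
N*99 = 50*99 = 4950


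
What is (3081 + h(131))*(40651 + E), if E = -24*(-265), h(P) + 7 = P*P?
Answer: 951267585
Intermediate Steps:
h(P) = -7 + P² (h(P) = -7 + P*P = -7 + P²)
E = 6360
(3081 + h(131))*(40651 + E) = (3081 + (-7 + 131²))*(40651 + 6360) = (3081 + (-7 + 17161))*47011 = (3081 + 17154)*47011 = 20235*47011 = 951267585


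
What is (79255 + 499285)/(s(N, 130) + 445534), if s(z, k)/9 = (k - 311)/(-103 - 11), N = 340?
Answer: 4396904/3386167 ≈ 1.2985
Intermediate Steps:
s(z, k) = 933/38 - 3*k/38 (s(z, k) = 9*((k - 311)/(-103 - 11)) = 9*((-311 + k)/(-114)) = 9*((-311 + k)*(-1/114)) = 9*(311/114 - k/114) = 933/38 - 3*k/38)
(79255 + 499285)/(s(N, 130) + 445534) = (79255 + 499285)/((933/38 - 3/38*130) + 445534) = 578540/((933/38 - 195/19) + 445534) = 578540/(543/38 + 445534) = 578540/(16930835/38) = 578540*(38/16930835) = 4396904/3386167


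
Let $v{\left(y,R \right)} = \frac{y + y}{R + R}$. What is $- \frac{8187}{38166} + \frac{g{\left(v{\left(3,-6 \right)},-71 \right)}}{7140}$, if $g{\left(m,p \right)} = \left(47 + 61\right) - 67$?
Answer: $- \frac{9481729}{45417540} \approx -0.20877$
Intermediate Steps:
$v{\left(y,R \right)} = \frac{y}{R}$ ($v{\left(y,R \right)} = \frac{2 y}{2 R} = 2 y \frac{1}{2 R} = \frac{y}{R}$)
$g{\left(m,p \right)} = 41$ ($g{\left(m,p \right)} = 108 - 67 = 41$)
$- \frac{8187}{38166} + \frac{g{\left(v{\left(3,-6 \right)},-71 \right)}}{7140} = - \frac{8187}{38166} + \frac{41}{7140} = \left(-8187\right) \frac{1}{38166} + 41 \cdot \frac{1}{7140} = - \frac{2729}{12722} + \frac{41}{7140} = - \frac{9481729}{45417540}$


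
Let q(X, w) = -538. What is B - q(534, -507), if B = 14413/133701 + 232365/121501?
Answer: 8772523824916/16244805201 ≈ 540.02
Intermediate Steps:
B = 32818626778/16244805201 (B = 14413*(1/133701) + 232365*(1/121501) = 14413/133701 + 232365/121501 = 32818626778/16244805201 ≈ 2.0203)
B - q(534, -507) = 32818626778/16244805201 - 1*(-538) = 32818626778/16244805201 + 538 = 8772523824916/16244805201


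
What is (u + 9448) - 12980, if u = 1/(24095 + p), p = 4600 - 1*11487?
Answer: -60778655/17208 ≈ -3532.0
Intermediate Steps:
p = -6887 (p = 4600 - 11487 = -6887)
u = 1/17208 (u = 1/(24095 - 6887) = 1/17208 ≈ 5.8112e-5)
(u + 9448) - 12980 = (1/17208 + 9448) - 12980 = 162581185/17208 - 12980 = -60778655/17208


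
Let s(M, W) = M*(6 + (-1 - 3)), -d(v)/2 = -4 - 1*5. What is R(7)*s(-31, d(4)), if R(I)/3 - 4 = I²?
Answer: -9858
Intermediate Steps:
d(v) = 18 (d(v) = -2*(-4 - 1*5) = -2*(-4 - 5) = -2*(-9) = 18)
s(M, W) = 2*M (s(M, W) = M*(6 - 4) = M*2 = 2*M)
R(I) = 12 + 3*I²
R(7)*s(-31, d(4)) = (12 + 3*7²)*(2*(-31)) = (12 + 3*49)*(-62) = (12 + 147)*(-62) = 159*(-62) = -9858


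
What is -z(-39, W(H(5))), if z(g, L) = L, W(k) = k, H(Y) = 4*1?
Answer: -4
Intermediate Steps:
H(Y) = 4
-z(-39, W(H(5))) = -1*4 = -4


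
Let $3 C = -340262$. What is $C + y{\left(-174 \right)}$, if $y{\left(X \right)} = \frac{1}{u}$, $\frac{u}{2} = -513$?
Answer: $- \frac{116369605}{1026} \approx -1.1342 \cdot 10^{5}$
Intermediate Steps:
$C = - \frac{340262}{3}$ ($C = \frac{1}{3} \left(-340262\right) = - \frac{340262}{3} \approx -1.1342 \cdot 10^{5}$)
$u = -1026$ ($u = 2 \left(-513\right) = -1026$)
$y{\left(X \right)} = - \frac{1}{1026}$ ($y{\left(X \right)} = \frac{1}{-1026} = - \frac{1}{1026}$)
$C + y{\left(-174 \right)} = - \frac{340262}{3} - \frac{1}{1026} = - \frac{116369605}{1026}$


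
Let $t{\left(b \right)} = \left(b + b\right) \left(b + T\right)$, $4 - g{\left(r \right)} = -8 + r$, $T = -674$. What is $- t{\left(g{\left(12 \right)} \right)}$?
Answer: $0$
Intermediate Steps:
$g{\left(r \right)} = 12 - r$ ($g{\left(r \right)} = 4 - \left(-8 + r\right) = 12 - r$)
$t{\left(b \right)} = 2 b \left(-674 + b\right)$ ($t{\left(b \right)} = \left(b + b\right) \left(b - 674\right) = 2 b \left(-674 + b\right)$)
$- t{\left(g{\left(12 \right)} \right)} = - 2 \left(12 - 12\right) \left(-674 + \left(12 - 12\right)\right) = - 2 \cdot 0 \left(-674 + 0\right) = - 2 \cdot 0 \left(-674\right) = \left(-1\right) 0 = 0$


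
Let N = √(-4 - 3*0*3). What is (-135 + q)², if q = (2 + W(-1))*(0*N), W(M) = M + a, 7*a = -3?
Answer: 18225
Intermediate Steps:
a = -3/7 (a = (⅐)*(-3) = -3/7 ≈ -0.42857)
W(M) = -3/7 + M (W(M) = M - 3/7 = -3/7 + M)
N = 2*I (N = √(-4 + 0*3) = √(-4 + 0) = √(-4) = 2*I ≈ 2.0*I)
q = 0 (q = (2 + (-3/7 - 1))*(0*(2*I)) = (2 - 10/7)*0 = (4/7)*0 = 0)
(-135 + q)² = (-135 + 0)² = (-135)² = 18225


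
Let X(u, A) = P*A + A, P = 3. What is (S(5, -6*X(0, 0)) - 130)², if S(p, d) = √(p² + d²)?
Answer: 15625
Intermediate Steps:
X(u, A) = 4*A (X(u, A) = 3*A + A = 4*A)
S(p, d) = √(d² + p²)
(S(5, -6*X(0, 0)) - 130)² = (√((-24*0)² + 5²) - 130)² = (√((-6*0)² + 25) - 130)² = (√(0² + 25) - 130)² = (√(0 + 25) - 130)² = (√25 - 130)² = (5 - 130)² = (-125)² = 15625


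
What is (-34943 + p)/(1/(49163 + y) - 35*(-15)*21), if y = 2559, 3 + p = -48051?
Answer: -4292770834/570235051 ≈ -7.5281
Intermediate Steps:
p = -48054 (p = -3 - 48051 = -48054)
(-34943 + p)/(1/(49163 + y) - 35*(-15)*21) = (-34943 - 48054)/(1/(49163 + 2559) - 35*(-15)*21) = -82997/(1/51722 + 525*21) = -82997/(1/51722 + 11025) = -82997/570235051/51722 = -82997*51722/570235051 = -4292770834/570235051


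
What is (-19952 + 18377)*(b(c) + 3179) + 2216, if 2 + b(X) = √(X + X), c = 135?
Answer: -5001559 - 4725*√30 ≈ -5.0274e+6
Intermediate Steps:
b(X) = -2 + √2*√X (b(X) = -2 + √(X + X) = -2 + √(2*X) = -2 + √2*√X)
(-19952 + 18377)*(b(c) + 3179) + 2216 = (-19952 + 18377)*((-2 + √2*√135) + 3179) + 2216 = -1575*((-2 + √2*(3*√15)) + 3179) + 2216 = -1575*((-2 + 3*√30) + 3179) + 2216 = -1575*(3177 + 3*√30) + 2216 = (-5003775 - 4725*√30) + 2216 = -5001559 - 4725*√30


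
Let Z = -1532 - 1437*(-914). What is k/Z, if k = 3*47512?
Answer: 71268/655943 ≈ 0.10865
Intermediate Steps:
Z = 1311886 (Z = -1532 + 1313418 = 1311886)
k = 142536
k/Z = 142536/1311886 = 142536*(1/1311886) = 71268/655943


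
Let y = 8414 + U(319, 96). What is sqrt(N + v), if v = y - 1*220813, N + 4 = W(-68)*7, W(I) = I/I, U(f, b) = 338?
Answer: 9*I*sqrt(2618) ≈ 460.5*I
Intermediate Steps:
y = 8752 (y = 8414 + 338 = 8752)
W(I) = 1
N = 3 (N = -4 + 1*7 = -4 + 7 = 3)
v = -212061 (v = 8752 - 1*220813 = 8752 - 220813 = -212061)
sqrt(N + v) = sqrt(3 - 212061) = sqrt(-212058) = 9*I*sqrt(2618)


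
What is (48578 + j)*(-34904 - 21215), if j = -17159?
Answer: -1763202861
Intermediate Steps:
(48578 + j)*(-34904 - 21215) = (48578 - 17159)*(-34904 - 21215) = 31419*(-56119) = -1763202861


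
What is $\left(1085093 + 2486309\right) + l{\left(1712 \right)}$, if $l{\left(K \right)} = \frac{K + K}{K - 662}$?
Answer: $\frac{1874987762}{525} \approx 3.5714 \cdot 10^{6}$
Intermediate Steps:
$l{\left(K \right)} = \frac{2 K}{-662 + K}$
$\left(1085093 + 2486309\right) + l{\left(1712 \right)} = \left(1085093 + 2486309\right) + 2 \cdot 1712 \frac{1}{-662 + 1712} = 3571402 + 2 \cdot 1712 \cdot \frac{1}{1050} = 3571402 + \frac{1712}{525} = \frac{1874987762}{525}$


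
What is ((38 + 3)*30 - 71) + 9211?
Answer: 10370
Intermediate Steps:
((38 + 3)*30 - 71) + 9211 = (41*30 - 71) + 9211 = (1230 - 71) + 9211 = 1159 + 9211 = 10370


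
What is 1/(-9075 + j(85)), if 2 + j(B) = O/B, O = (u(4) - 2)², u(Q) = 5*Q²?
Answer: -85/765461 ≈ -0.00011104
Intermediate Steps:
O = 6084 (O = (5*4² - 2)² = (5*16 - 2)² = (80 - 2)² = 78² = 6084)
j(B) = -2 + 6084/B
1/(-9075 + j(85)) = 1/(-9075 + (-2 + 6084/85)) = 1/(-9075 + 5914/85) = 1/(-765461/85) = -85/765461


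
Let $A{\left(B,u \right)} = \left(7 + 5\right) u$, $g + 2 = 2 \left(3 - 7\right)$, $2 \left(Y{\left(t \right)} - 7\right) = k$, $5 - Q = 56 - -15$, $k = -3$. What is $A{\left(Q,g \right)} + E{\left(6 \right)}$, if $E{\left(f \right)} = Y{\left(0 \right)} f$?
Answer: $-87$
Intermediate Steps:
$Q = -66$ ($Q = 5 - \left(56 - -15\right) = 5 - \left(56 + 15\right) = 5 - 71 = -66$)
$Y{\left(t \right)} = \frac{11}{2}$ ($Y{\left(t \right)} = 7 + \frac{1}{2} \left(-3\right) = 7 - \frac{3}{2} = \frac{11}{2}$)
$E{\left(f \right)} = \frac{11 f}{2}$
$g = -10$ ($g = -2 + 2 \left(3 - 7\right) = -2 + 2 \left(-4\right) = -2 - 8 = -10$)
$A{\left(B,u \right)} = 12 u$
$A{\left(Q,g \right)} + E{\left(6 \right)} = 12 \left(-10\right) + \frac{11}{2} \cdot 6 = -120 + 33 = -87$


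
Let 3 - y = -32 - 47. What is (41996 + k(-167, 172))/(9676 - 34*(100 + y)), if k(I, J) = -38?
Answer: 20979/1744 ≈ 12.029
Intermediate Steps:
y = 82 (y = 3 - (-32 - 47) = 3 - 1*(-79) = 3 + 79 = 82)
(41996 + k(-167, 172))/(9676 - 34*(100 + y)) = (41996 - 38)/(9676 - 34*(100 + 82)) = 41958/(9676 - 34*182) = 41958/(9676 - 6188) = 41958/3488 = 41958*(1/3488) = 20979/1744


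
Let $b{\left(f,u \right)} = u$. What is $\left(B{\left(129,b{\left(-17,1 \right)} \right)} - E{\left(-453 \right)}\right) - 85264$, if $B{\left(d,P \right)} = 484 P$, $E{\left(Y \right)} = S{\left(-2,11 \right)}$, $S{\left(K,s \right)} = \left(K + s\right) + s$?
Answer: $-84800$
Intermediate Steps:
$S{\left(K,s \right)} = K + 2 s$
$E{\left(Y \right)} = 20$ ($E{\left(Y \right)} = -2 + 2 \cdot 11 = -2 + 22 = 20$)
$\left(B{\left(129,b{\left(-17,1 \right)} \right)} - E{\left(-453 \right)}\right) - 85264 = \left(484 \cdot 1 - 20\right) - 85264 = \left(484 - 20\right) - 85264 = 464 - 85264 = -84800$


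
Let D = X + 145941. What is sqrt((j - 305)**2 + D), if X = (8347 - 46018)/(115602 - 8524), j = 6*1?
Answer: sqrt(2698356284749390)/107078 ≈ 485.12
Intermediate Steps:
j = 6
X = -37671/107078 ≈ -0.35181
D = 15627032727/107078 (D = -37671/107078 + 145941 = 15627032727/107078 ≈ 1.4594e+5)
sqrt((j - 305)**2 + D) = sqrt((6 - 305)**2 + 15627032727/107078) = sqrt((-299)**2 + 15627032727/107078) = sqrt(89401 + 15627032727/107078) = sqrt(25199913005/107078) = sqrt(2698356284749390)/107078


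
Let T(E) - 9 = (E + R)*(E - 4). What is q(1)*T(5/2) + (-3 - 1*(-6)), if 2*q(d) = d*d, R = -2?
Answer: 57/8 ≈ 7.1250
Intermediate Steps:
T(E) = 9 + (-4 + E)*(-2 + E) (T(E) = 9 + (E - 2)*(E - 4) = 9 + (-2 + E)*(-4 + E) = 9 + (-4 + E)*(-2 + E))
q(d) = d**2/2 (q(d) = (d*d)/2 = d**2/2)
q(1)*T(5/2) + (-3 - 1*(-6)) = ((1/2)*1**2)*(17 + (5/2)**2 - 30/2) + (-3 - 1*(-6)) = ((1/2)*1)*(17 + (5*(1/2))**2 - 30/2) + (-3 + 6) = (17 + (5/2)**2 - 6*5/2)/2 + 3 = (17 + 25/4 - 15)/2 + 3 = (1/2)*(33/4) + 3 = 33/8 + 3 = 57/8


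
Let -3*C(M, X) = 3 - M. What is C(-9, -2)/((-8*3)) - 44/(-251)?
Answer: 515/1506 ≈ 0.34197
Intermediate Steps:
C(M, X) = -1 + M/3 (C(M, X) = -(3 - M)/3 = -1 + M/3)
C(-9, -2)/((-8*3)) - 44/(-251) = (-1 + (1/3)*(-9))/((-8*3)) - 44/(-251) = (-1 - 3)/(-24) - 44*(-1/251) = -4*(-1/24) + 44/251 = 1/6 + 44/251 = 515/1506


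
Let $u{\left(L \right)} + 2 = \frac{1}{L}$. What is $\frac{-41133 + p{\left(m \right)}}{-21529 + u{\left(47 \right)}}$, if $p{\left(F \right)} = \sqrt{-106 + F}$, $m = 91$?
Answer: $\frac{1933251}{1011956} - \frac{47 i \sqrt{15}}{1011956} \approx 1.9104 - 0.00017988 i$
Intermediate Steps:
$u{\left(L \right)} = -2 + \frac{1}{L}$
$\frac{-41133 + p{\left(m \right)}}{-21529 + u{\left(47 \right)}} = \frac{-41133 + \sqrt{-106 + 91}}{-21529 - \left(2 - \frac{1}{47}\right)} = \frac{-41133 + \sqrt{-15}}{-21529 + \left(-2 + \frac{1}{47}\right)} = \frac{-41133 + i \sqrt{15}}{-21529 - \frac{93}{47}} = \frac{-41133 + i \sqrt{15}}{- \frac{1011956}{47}} = \left(-41133 + i \sqrt{15}\right) \left(- \frac{47}{1011956}\right) = \frac{1933251}{1011956} - \frac{47 i \sqrt{15}}{1011956}$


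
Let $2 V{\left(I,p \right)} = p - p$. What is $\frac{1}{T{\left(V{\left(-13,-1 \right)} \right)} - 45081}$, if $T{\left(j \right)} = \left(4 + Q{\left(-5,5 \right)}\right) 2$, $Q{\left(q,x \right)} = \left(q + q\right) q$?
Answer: $- \frac{1}{44973} \approx -2.2236 \cdot 10^{-5}$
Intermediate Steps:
$Q{\left(q,x \right)} = 2 q^{2}$ ($Q{\left(q,x \right)} = 2 q q = 2 q^{2}$)
$V{\left(I,p \right)} = 0$ ($V{\left(I,p \right)} = \frac{p - p}{2} = \frac{1}{2} \cdot 0 = 0$)
$T{\left(j \right)} = 108$ ($T{\left(j \right)} = \left(4 + 2 \left(-5\right)^{2}\right) 2 = \left(4 + 2 \cdot 25\right) 2 = \left(4 + 50\right) 2 = 54 \cdot 2 = 108$)
$\frac{1}{T{\left(V{\left(-13,-1 \right)} \right)} - 45081} = \frac{1}{108 - 45081} = \frac{1}{-44973} = - \frac{1}{44973}$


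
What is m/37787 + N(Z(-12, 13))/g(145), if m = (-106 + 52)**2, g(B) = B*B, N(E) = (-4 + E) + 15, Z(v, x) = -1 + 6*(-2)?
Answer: 2111494/27395575 ≈ 0.077074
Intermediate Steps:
Z(v, x) = -13 (Z(v, x) = -1 - 12 = -13)
N(E) = 11 + E
g(B) = B**2
m = 2916 (m = (-54)**2 = 2916)
m/37787 + N(Z(-12, 13))/g(145) = 2916/37787 + (11 - 13)/(145**2) = 2916*(1/37787) - 2/21025 = 2916/37787 - 2*1/21025 = 2916/37787 - 2/21025 = 2111494/27395575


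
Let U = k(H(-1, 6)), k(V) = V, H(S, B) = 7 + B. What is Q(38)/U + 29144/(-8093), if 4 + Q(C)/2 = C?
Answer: 171452/105209 ≈ 1.6296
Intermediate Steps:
Q(C) = -8 + 2*C
U = 13 (U = 7 + 6 = 13)
Q(38)/U + 29144/(-8093) = (-8 + 2*38)/13 + 29144/(-8093) = (-8 + 76)*(1/13) + 29144*(-1/8093) = 68*(1/13) - 29144/8093 = 68/13 - 29144/8093 = 171452/105209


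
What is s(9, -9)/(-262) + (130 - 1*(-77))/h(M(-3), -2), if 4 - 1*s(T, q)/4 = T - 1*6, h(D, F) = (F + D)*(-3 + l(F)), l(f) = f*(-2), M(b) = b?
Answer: -27127/655 ≈ -41.415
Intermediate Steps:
l(f) = -2*f
h(D, F) = (-3 - 2*F)*(D + F) (h(D, F) = (F + D)*(-3 - 2*F) = (D + F)*(-3 - 2*F) = (-3 - 2*F)*(D + F))
s(T, q) = 40 - 4*T (s(T, q) = 16 - 4*(T - 1*6) = 16 - 4*(T - 6) = 16 - 4*(-6 + T) = 16 + (24 - 4*T) = 40 - 4*T)
s(9, -9)/(-262) + (130 - 1*(-77))/h(M(-3), -2) = (40 - 4*9)/(-262) + (130 - 1*(-77))/(-3*(-3) - 3*(-2) - 2*(-2)² - 2*(-3)*(-2)) = (40 - 36)*(-1/262) + (130 + 77)/(9 + 6 - 2*4 - 12) = 4*(-1/262) + 207/(9 + 6 - 8 - 12) = -2/131 + 207/(-5) = -2/131 + 207*(-⅕) = -2/131 - 207/5 = -27127/655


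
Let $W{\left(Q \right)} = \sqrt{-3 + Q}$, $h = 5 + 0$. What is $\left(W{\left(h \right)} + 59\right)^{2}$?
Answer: $\left(59 + \sqrt{2}\right)^{2} \approx 3649.9$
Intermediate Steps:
$h = 5$
$\left(W{\left(h \right)} + 59\right)^{2} = \left(\sqrt{-3 + 5} + 59\right)^{2} = \left(\sqrt{2} + 59\right)^{2} = \left(59 + \sqrt{2}\right)^{2}$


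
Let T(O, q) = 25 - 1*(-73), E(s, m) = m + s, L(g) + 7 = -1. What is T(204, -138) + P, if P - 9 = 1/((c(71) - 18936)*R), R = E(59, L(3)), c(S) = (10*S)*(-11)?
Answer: 145952921/1364046 ≈ 107.00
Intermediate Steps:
L(g) = -8 (L(g) = -7 - 1 = -8)
c(S) = -110*S
T(O, q) = 98 (T(O, q) = 25 + 73 = 98)
R = 51 (R = -8 + 59 = 51)
P = 12276413/1364046 (P = 9 + 1/(-110*71 - 18936*51) = 9 + (1/51)/(-7810 - 18936) = 9 + (1/51)/(-26746) = 9 - 1/26746*1/51 = 9 - 1/1364046 = 12276413/1364046 ≈ 9.0000)
T(204, -138) + P = 98 + 12276413/1364046 = 145952921/1364046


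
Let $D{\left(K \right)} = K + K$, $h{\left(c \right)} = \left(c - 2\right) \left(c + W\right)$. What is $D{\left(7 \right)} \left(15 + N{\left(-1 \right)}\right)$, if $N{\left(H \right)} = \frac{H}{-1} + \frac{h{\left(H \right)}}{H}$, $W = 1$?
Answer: $224$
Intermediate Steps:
$h{\left(c \right)} = \left(1 + c\right) \left(-2 + c\right)$ ($h{\left(c \right)} = \left(c - 2\right) \left(c + 1\right) = \left(-2 + c\right) \left(1 + c\right) = \left(1 + c\right) \left(-2 + c\right)$)
$N{\left(H \right)} = - H + \frac{-2 + H^{2} - H}{H}$ ($N{\left(H \right)} = \frac{H}{-1} + \frac{-2 + H^{2} - H}{H} = H \left(-1\right) + \frac{-2 + H^{2} - H}{H} = - H + \frac{-2 + H^{2} - H}{H}$)
$D{\left(K \right)} = 2 K$
$D{\left(7 \right)} \left(15 + N{\left(-1 \right)}\right) = 2 \cdot 7 \left(15 + \frac{-2 - -1}{-1}\right) = 14 \left(15 - \left(-2 + 1\right)\right) = 14 \left(15 - -1\right) = 14 \left(15 + 1\right) = 14 \cdot 16 = 224$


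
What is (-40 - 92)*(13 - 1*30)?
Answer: 2244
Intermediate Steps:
(-40 - 92)*(13 - 1*30) = -132*(13 - 30) = -132*(-17) = 2244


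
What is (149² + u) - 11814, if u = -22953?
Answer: -12566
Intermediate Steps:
(149² + u) - 11814 = (149² - 22953) - 11814 = (22201 - 22953) - 11814 = -752 - 11814 = -12566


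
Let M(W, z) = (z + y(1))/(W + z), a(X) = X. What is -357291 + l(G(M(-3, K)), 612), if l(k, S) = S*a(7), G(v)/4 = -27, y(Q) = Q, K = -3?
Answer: -353007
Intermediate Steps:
M(W, z) = (1 + z)/(W + z) (M(W, z) = (z + 1)/(W + z) = (1 + z)/(W + z))
G(v) = -108 (G(v) = 4*(-27) = -108)
l(k, S) = 7*S (l(k, S) = S*7 = 7*S)
-357291 + l(G(M(-3, K)), 612) = -357291 + 7*612 = -357291 + 4284 = -353007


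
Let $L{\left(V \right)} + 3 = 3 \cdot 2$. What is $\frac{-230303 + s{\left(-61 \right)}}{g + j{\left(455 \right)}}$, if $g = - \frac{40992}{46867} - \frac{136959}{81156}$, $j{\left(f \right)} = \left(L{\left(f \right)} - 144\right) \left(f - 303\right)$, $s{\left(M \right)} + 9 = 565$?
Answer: $\frac{291283834260748}{27175725807023} \approx 10.719$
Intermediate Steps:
$s{\left(M \right)} = 556$ ($s{\left(M \right)} = -9 + 565 = 556$)
$L{\left(V \right)} = 3$ ($L{\left(V \right)} = -3 + 3 \cdot 2 = -3 + 6 = 3$)
$j{\left(f \right)} = 42723 - 141 f$ ($j{\left(f \right)} = \left(3 - 144\right) \left(f - 303\right) = - 141 \left(-303 + f\right) = 42723 - 141 f$)
$g = - \frac{3248534735}{1267846084}$ ($g = \left(-40992\right) \frac{1}{46867} - \frac{45653}{27052} = - \frac{40992}{46867} - \frac{45653}{27052} = - \frac{3248534735}{1267846084} \approx -2.5622$)
$\frac{-230303 + s{\left(-61 \right)}}{g + j{\left(455 \right)}} = \frac{-230303 + 556}{- \frac{3248534735}{1267846084} + \left(42723 - 64155\right)} = - \frac{229747}{- \frac{3248534735}{1267846084} + \left(42723 - 64155\right)} = - \frac{229747}{- \frac{3248534735}{1267846084} - 21432} = - \frac{229747}{- \frac{27175725807023}{1267846084}} = \left(-229747\right) \left(- \frac{1267846084}{27175725807023}\right) = \frac{291283834260748}{27175725807023}$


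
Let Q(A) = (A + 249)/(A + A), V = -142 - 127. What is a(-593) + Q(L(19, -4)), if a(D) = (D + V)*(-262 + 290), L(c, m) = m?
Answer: -193333/8 ≈ -24167.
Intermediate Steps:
V = -269
a(D) = -7532 + 28*D (a(D) = (D - 269)*(-262 + 290) = (-269 + D)*28 = -7532 + 28*D)
Q(A) = (249 + A)/(2*A) (Q(A) = (249 + A)/((2*A)) = (249 + A)*(1/(2*A)) = (249 + A)/(2*A))
a(-593) + Q(L(19, -4)) = (-7532 + 28*(-593)) + (½)*(249 - 4)/(-4) = (-7532 - 16604) + (½)*(-¼)*245 = -24136 - 245/8 = -193333/8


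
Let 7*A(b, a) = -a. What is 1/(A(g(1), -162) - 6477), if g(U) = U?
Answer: -7/45177 ≈ -0.00015495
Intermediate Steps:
A(b, a) = -a/7 (A(b, a) = (-a)/7 = -a/7)
1/(A(g(1), -162) - 6477) = 1/(-⅐*(-162) - 6477) = 1/(162/7 - 6477) = 1/(-45177/7) = -7/45177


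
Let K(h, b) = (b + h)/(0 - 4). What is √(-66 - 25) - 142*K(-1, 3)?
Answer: 71 + I*√91 ≈ 71.0 + 9.5394*I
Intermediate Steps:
K(h, b) = -b/4 - h/4 (K(h, b) = (b + h)/(-4) = (b + h)*(-¼) = -b/4 - h/4)
√(-66 - 25) - 142*K(-1, 3) = √(-66 - 25) - 142*(-¼*3 - ¼*(-1)) = √(-91) - 142*(-¾ + ¼) = I*√91 - 142*(-½) = I*√91 + 71 = 71 + I*√91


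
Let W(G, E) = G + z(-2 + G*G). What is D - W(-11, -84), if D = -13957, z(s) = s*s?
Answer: -28107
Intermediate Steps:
z(s) = s**2
W(G, E) = G + (-2 + G**2)**2 (W(G, E) = G + (-2 + G*G)**2 = G + (-2 + G**2)**2)
D - W(-11, -84) = -13957 - (-11 + (-2 + (-11)**2)**2) = -13957 - (-11 + (-2 + 121)**2) = -13957 - (-11 + 119**2) = -13957 - (-11 + 14161) = -13957 - 1*14150 = -13957 - 14150 = -28107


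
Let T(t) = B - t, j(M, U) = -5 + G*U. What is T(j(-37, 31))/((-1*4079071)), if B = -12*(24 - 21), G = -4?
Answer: -93/4079071 ≈ -2.2799e-5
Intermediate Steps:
j(M, U) = -5 - 4*U
B = -36 (B = -12*3 = -36)
T(t) = -36 - t
T(j(-37, 31))/((-1*4079071)) = (-36 - (-5 - 4*31))/((-1*4079071)) = (-36 - (-5 - 124))/(-4079071) = (-36 - 1*(-129))*(-1/4079071) = (-36 + 129)*(-1/4079071) = 93*(-1/4079071) = -93/4079071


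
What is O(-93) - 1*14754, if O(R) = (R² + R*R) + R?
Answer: 2451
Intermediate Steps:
O(R) = R + 2*R² (O(R) = (R² + R²) + R = 2*R² + R = R + 2*R²)
O(-93) - 1*14754 = -93*(1 + 2*(-93)) - 1*14754 = -93*(1 - 186) - 14754 = -93*(-185) - 14754 = 17205 - 14754 = 2451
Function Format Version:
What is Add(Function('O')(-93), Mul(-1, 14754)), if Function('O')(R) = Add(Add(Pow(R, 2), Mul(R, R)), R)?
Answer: 2451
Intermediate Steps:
Function('O')(R) = Add(R, Mul(2, Pow(R, 2))) (Function('O')(R) = Add(Add(Pow(R, 2), Pow(R, 2)), R) = Add(Mul(2, Pow(R, 2)), R) = Add(R, Mul(2, Pow(R, 2))))
Add(Function('O')(-93), Mul(-1, 14754)) = Add(Mul(-93, Add(1, Mul(2, -93))), Mul(-1, 14754)) = Add(Mul(-93, Add(1, -186)), -14754) = Add(Mul(-93, -185), -14754) = Add(17205, -14754) = 2451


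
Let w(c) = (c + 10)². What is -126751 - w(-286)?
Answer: -202927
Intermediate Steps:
w(c) = (10 + c)²
-126751 - w(-286) = -126751 - (10 - 286)² = -126751 - 1*(-276)² = -126751 - 1*76176 = -126751 - 76176 = -202927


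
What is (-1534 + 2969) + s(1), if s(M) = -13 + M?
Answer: 1423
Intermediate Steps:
(-1534 + 2969) + s(1) = (-1534 + 2969) + (-13 + 1) = 1435 - 12 = 1423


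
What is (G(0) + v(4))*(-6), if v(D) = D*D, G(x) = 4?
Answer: -120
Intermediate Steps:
v(D) = D²
(G(0) + v(4))*(-6) = (4 + 4²)*(-6) = (4 + 16)*(-6) = 20*(-6) = -120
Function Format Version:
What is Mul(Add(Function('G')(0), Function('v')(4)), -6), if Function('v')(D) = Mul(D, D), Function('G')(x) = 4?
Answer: -120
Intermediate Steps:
Function('v')(D) = Pow(D, 2)
Mul(Add(Function('G')(0), Function('v')(4)), -6) = Mul(Add(4, Pow(4, 2)), -6) = Mul(Add(4, 16), -6) = Mul(20, -6) = -120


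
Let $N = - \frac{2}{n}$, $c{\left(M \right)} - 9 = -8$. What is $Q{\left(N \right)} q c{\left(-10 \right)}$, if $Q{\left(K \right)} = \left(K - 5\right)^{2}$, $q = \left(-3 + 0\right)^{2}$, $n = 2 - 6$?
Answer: $\frac{729}{4} \approx 182.25$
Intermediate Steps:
$c{\left(M \right)} = 1$ ($c{\left(M \right)} = 9 - 8 = 1$)
$n = -4$ ($n = 2 - 6 = -4$)
$q = 9$ ($q = \left(-3\right)^{2} = 9$)
$N = \frac{1}{2}$ ($N = - \frac{2}{-4} = \left(-2\right) \left(- \frac{1}{4}\right) = \frac{1}{2} \approx 0.5$)
$Q{\left(K \right)} = \left(-5 + K\right)^{2}$
$Q{\left(N \right)} q c{\left(-10 \right)} = \left(-5 + \frac{1}{2}\right)^{2} \cdot 9 \cdot 1 = \left(- \frac{9}{2}\right)^{2} \cdot 9 \cdot 1 = \frac{81}{4} \cdot 9 \cdot 1 = \frac{729}{4} \cdot 1 = \frac{729}{4}$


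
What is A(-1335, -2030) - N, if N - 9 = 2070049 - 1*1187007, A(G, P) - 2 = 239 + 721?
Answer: -882089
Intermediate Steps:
A(G, P) = 962 (A(G, P) = 2 + (239 + 721) = 2 + 960 = 962)
N = 883051 (N = 9 + (2070049 - 1*1187007) = 9 + (2070049 - 1187007) = 9 + 883042 = 883051)
A(-1335, -2030) - N = 962 - 1*883051 = 962 - 883051 = -882089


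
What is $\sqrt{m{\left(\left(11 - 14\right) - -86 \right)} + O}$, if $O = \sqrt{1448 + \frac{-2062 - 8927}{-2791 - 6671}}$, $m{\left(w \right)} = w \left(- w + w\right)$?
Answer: $\frac{3154^{\frac{3}{4}} \sqrt[4]{4570655}}{3154} \approx 6.1699$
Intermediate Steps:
$m{\left(w \right)} = 0$ ($m{\left(w \right)} = w 0 = 0$)
$O = \frac{\sqrt{14415845870}}{3154}$ ($O = \sqrt{1448 - \frac{10989}{-9462}} = \sqrt{1448 - - \frac{3663}{3154}} = \sqrt{1448 + \frac{3663}{3154}} = \sqrt{\frac{4570655}{3154}} = \frac{\sqrt{14415845870}}{3154} \approx 38.068$)
$\sqrt{m{\left(\left(11 - 14\right) - -86 \right)} + O} = \sqrt{0 + \frac{\sqrt{14415845870}}{3154}} = \sqrt{\frac{\sqrt{14415845870}}{3154}} = \frac{3154^{\frac{3}{4}} \sqrt[4]{4570655}}{3154}$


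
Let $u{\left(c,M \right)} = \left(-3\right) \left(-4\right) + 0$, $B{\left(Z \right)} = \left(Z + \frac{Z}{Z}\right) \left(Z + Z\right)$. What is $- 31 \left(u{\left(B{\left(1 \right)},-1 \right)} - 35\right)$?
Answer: $713$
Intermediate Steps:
$B{\left(Z \right)} = 2 Z \left(1 + Z\right)$ ($B{\left(Z \right)} = \left(Z + 1\right) 2 Z = \left(1 + Z\right) 2 Z = 2 Z \left(1 + Z\right)$)
$u{\left(c,M \right)} = 12$ ($u{\left(c,M \right)} = 12 + 0 = 12$)
$- 31 \left(u{\left(B{\left(1 \right)},-1 \right)} - 35\right) = - 31 \left(12 - 35\right) = \left(-31\right) \left(-23\right) = 713$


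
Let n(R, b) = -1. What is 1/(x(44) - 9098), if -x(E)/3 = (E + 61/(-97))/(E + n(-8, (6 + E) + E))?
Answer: -4171/37960379 ≈ -0.00010988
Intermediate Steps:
x(E) = -3*(-61/97 + E)/(-1 + E) (x(E) = -3*(E + 61/(-97))/(E - 1) = -3*(E + 61*(-1/97))/(-1 + E) = -3*(E - 61/97)/(-1 + E) = -3*(-61/97 + E)/(-1 + E))
1/(x(44) - 9098) = 1/(3*(61 - 97*44)/(97*(-1 + 44)) - 9098) = 1/((3/97)*(61 - 4268)/43 - 9098) = 1/((3/97)*(1/43)*(-4207) - 9098) = 1/(-12621/4171 - 9098) = 1/(-37960379/4171) = -4171/37960379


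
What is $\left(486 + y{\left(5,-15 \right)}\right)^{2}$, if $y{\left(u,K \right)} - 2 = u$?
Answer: $243049$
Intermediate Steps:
$y{\left(u,K \right)} = 2 + u$
$\left(486 + y{\left(5,-15 \right)}\right)^{2} = \left(486 + \left(2 + 5\right)\right)^{2} = \left(486 + 7\right)^{2} = 493^{2} = 243049$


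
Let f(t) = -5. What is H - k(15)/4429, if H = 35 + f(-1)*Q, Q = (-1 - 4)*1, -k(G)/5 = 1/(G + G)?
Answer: 1594441/26574 ≈ 60.000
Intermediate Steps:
k(G) = -5/(2*G) (k(G) = -5/(G + G) = -5*1/(2*G) = -5/(2*G))
Q = -5 (Q = -5*1 = -5)
H = 60 (H = 35 - 5*(-5) = 35 + 25 = 60)
H - k(15)/4429 = 60 - (-5/2/15)/4429 = 60 - (-5/2*1/15)/4429 = 60 - (-1)/(6*4429) = 60 - 1*(-1/26574) = 60 + 1/26574 = 1594441/26574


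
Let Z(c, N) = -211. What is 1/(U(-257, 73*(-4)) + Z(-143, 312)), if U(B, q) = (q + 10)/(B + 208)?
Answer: -49/10057 ≈ -0.0048722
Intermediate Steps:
U(B, q) = (10 + q)/(208 + B)
1/(U(-257, 73*(-4)) + Z(-143, 312)) = 1/((10 + 73*(-4))/(208 - 257) - 211) = 1/((10 - 292)/(-49) - 211) = 1/(-1/49*(-282) - 211) = 1/(282/49 - 211) = 1/(-10057/49) = -49/10057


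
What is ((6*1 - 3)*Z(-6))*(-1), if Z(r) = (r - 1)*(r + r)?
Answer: -252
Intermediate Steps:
Z(r) = 2*r*(-1 + r) (Z(r) = (-1 + r)*(2*r) = 2*r*(-1 + r))
((6*1 - 3)*Z(-6))*(-1) = ((6*1 - 3)*(2*(-6)*(-1 - 6)))*(-1) = ((6 - 3)*(2*(-6)*(-7)))*(-1) = (3*84)*(-1) = 252*(-1) = -252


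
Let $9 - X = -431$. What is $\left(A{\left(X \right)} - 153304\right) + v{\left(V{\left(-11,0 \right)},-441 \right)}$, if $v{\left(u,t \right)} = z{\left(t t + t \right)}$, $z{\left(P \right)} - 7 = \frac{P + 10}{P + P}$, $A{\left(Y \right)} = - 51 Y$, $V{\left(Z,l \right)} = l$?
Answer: $- \frac{6819982091}{38808} \approx -1.7574 \cdot 10^{5}$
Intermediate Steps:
$X = 440$ ($X = 9 - -431 = 9 + 431 = 440$)
$z{\left(P \right)} = 7 + \frac{10 + P}{2 P}$ ($z{\left(P \right)} = 7 + \frac{P + 10}{P + P} = 7 + \frac{10 + P}{2 P}$)
$v{\left(u,t \right)} = \frac{15}{2} + \frac{5}{t + t^{2}}$ ($v{\left(u,t \right)} = \frac{15}{2} + \frac{5}{t t + t} = \frac{15}{2} + \frac{5}{t^{2} + t} = \frac{15}{2} + \frac{5}{t + t^{2}}$)
$\left(A{\left(X \right)} - 153304\right) + v{\left(V{\left(-11,0 \right)},-441 \right)} = \left(\left(-51\right) 440 - 153304\right) + \frac{5 \left(2 + 3 \left(-441\right) \left(1 - 441\right)\right)}{2 \left(-441\right) \left(1 - 441\right)} = \left(-22440 - 153304\right) + \frac{5}{2} \left(- \frac{1}{441}\right) \frac{1}{-440} \left(2 + 3 \left(-441\right) \left(-440\right)\right) = -175744 + \frac{5}{2} \left(- \frac{1}{441}\right) \left(- \frac{1}{440}\right) \left(2 + 582120\right) = -175744 + \frac{5}{2} \left(- \frac{1}{441}\right) \left(- \frac{1}{440}\right) 582122 = -175744 + \frac{291061}{38808} = - \frac{6819982091}{38808}$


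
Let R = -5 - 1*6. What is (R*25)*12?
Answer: -3300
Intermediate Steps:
R = -11 (R = -5 - 6 = -11)
(R*25)*12 = -11*25*12 = -275*12 = -3300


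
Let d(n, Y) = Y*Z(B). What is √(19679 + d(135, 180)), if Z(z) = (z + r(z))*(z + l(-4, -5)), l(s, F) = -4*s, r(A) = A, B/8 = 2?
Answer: √203999 ≈ 451.66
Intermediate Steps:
B = 16 (B = 8*2 = 16)
Z(z) = 2*z*(16 + z) (Z(z) = (z + z)*(z - 4*(-4)) = (2*z)*(z + 16) = (2*z)*(16 + z) = 2*z*(16 + z))
d(n, Y) = 1024*Y (d(n, Y) = Y*(2*16*(16 + 16)) = Y*(2*16*32) = Y*1024 = 1024*Y)
√(19679 + d(135, 180)) = √(19679 + 1024*180) = √(19679 + 184320) = √203999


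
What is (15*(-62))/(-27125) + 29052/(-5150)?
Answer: -101064/18025 ≈ -5.6069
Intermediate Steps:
(15*(-62))/(-27125) + 29052/(-5150) = -930*(-1/27125) + 29052*(-1/5150) = 6/175 - 14526/2575 = -101064/18025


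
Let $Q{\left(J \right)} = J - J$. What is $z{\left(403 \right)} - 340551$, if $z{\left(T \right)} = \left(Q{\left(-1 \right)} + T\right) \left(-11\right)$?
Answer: $-344984$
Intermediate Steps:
$Q{\left(J \right)} = 0$
$z{\left(T \right)} = - 11 T$ ($z{\left(T \right)} = \left(0 + T\right) \left(-11\right) = T \left(-11\right) = - 11 T$)
$z{\left(403 \right)} - 340551 = \left(-11\right) 403 - 340551 = -4433 - 340551 = -344984$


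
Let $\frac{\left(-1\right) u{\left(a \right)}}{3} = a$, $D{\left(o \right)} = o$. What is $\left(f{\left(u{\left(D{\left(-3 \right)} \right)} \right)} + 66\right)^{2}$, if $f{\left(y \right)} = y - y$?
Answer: $4356$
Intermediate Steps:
$u{\left(a \right)} = - 3 a$
$f{\left(y \right)} = 0$
$\left(f{\left(u{\left(D{\left(-3 \right)} \right)} \right)} + 66\right)^{2} = \left(0 + 66\right)^{2} = 66^{2} = 4356$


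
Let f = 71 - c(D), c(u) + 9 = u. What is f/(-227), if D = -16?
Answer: -96/227 ≈ -0.42291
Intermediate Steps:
c(u) = -9 + u
f = 96 (f = 71 - (-9 - 16) = 71 - 1*(-25) = 71 + 25 = 96)
f/(-227) = 96/(-227) = 96*(-1/227) = -96/227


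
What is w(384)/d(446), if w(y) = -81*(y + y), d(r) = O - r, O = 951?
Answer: -62208/505 ≈ -123.18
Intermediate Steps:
d(r) = 951 - r
w(y) = -162*y
w(384)/d(446) = (-162*384)/(951 - 1*446) = -62208/(951 - 446) = -62208/505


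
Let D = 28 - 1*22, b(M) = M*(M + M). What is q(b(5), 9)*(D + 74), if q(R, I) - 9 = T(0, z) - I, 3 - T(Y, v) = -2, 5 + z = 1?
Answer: 400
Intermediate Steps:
z = -4 (z = -5 + 1 = -4)
b(M) = 2*M² (b(M) = M*(2*M) = 2*M²)
T(Y, v) = 5 (T(Y, v) = 3 - 1*(-2) = 3 + 2 = 5)
D = 6 (D = 28 - 22 = 6)
q(R, I) = 14 - I (q(R, I) = 9 + (5 - I) = 14 - I)
q(b(5), 9)*(D + 74) = (14 - 1*9)*(6 + 74) = (14 - 9)*80 = 5*80 = 400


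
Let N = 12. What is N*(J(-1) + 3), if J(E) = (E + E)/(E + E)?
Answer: 48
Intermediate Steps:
J(E) = 1 (J(E) = (2*E)/((2*E)) = (2*E)*(1/(2*E)) = 1)
N*(J(-1) + 3) = 12*(1 + 3) = 12*4 = 48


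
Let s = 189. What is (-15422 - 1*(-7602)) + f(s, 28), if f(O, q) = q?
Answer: -7792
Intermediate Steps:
(-15422 - 1*(-7602)) + f(s, 28) = (-15422 - 1*(-7602)) + 28 = (-15422 + 7602) + 28 = -7820 + 28 = -7792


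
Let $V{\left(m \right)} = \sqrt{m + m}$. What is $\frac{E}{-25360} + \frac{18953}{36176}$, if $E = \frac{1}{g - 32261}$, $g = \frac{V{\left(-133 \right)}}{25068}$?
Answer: $\frac{9823635885254608454445677}{18750585709695987688259600} + \frac{6267 i \sqrt{266}}{4146524924744800461800} \approx 0.52391 + 2.465 \cdot 10^{-17} i$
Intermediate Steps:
$V{\left(m \right)} = \sqrt{2} \sqrt{m}$ ($V{\left(m \right)} = \sqrt{2 m} = \sqrt{2} \sqrt{m}$)
$g = \frac{i \sqrt{266}}{25068}$ ($g = \frac{\sqrt{2} \sqrt{-133}}{25068} = \sqrt{2} i \sqrt{133} \cdot \frac{1}{25068} = i \sqrt{266} \cdot \frac{1}{25068} = \frac{i \sqrt{266}}{25068} \approx 0.00065061 i$)
$E = \frac{1}{-32261 + \frac{i \sqrt{266}}{25068}}$ ($E = \frac{1}{\frac{i \sqrt{266}}{25068} - 32261} = \frac{1}{-32261 + \frac{i \sqrt{266}}{25068}} \approx -3.0997 \cdot 10^{-5} - 5.0 \cdot 10^{-13} i$)
$\frac{E}{-25360} + \frac{18953}{36176} = \frac{- \frac{10136480787432}{327013006683343885} - \frac{12534 i \sqrt{266}}{327013006683343885}}{-25360} + \frac{18953}{36176} = \left(- \frac{10136480787432}{327013006683343885} - \frac{12534 i \sqrt{266}}{327013006683343885}\right) \left(- \frac{1}{25360}\right) + 18953 \cdot \frac{1}{36176} = \left(\frac{1267060098429}{1036631231186200115450} + \frac{6267 i \sqrt{266}}{4146524924744800461800}\right) + \frac{18953}{36176} = \frac{9823635885254608454445677}{18750585709695987688259600} + \frac{6267 i \sqrt{266}}{4146524924744800461800}$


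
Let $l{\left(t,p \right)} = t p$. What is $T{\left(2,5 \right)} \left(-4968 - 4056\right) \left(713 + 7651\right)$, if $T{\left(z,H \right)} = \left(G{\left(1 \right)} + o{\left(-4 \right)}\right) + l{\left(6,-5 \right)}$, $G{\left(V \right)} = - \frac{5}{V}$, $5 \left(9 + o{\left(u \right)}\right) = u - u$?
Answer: $3320976384$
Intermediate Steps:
$o{\left(u \right)} = -9$ ($o{\left(u \right)} = -9 + \frac{u - u}{5} = -9 + \frac{1}{5} \cdot 0 = -9 + 0 = -9$)
$l{\left(t,p \right)} = p t$
$T{\left(z,H \right)} = -44$ ($T{\left(z,H \right)} = \left(- \frac{5}{1} - 9\right) - 30 = \left(\left(-5\right) 1 - 9\right) - 30 = \left(-5 - 9\right) - 30 = -14 - 30 = -44$)
$T{\left(2,5 \right)} \left(-4968 - 4056\right) \left(713 + 7651\right) = - 44 \left(-4968 - 4056\right) \left(713 + 7651\right) = - 44 \left(\left(-9024\right) 8364\right) = \left(-44\right) \left(-75476736\right) = 3320976384$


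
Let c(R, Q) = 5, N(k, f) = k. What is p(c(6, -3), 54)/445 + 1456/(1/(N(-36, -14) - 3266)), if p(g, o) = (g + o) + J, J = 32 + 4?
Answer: -427886349/89 ≈ -4.8077e+6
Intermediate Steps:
J = 36
p(g, o) = 36 + g + o (p(g, o) = (g + o) + 36 = 36 + g + o)
p(c(6, -3), 54)/445 + 1456/(1/(N(-36, -14) - 3266)) = (36 + 5 + 54)/445 + 1456/(1/(-36 - 3266)) = 95*(1/445) + 1456/(1/(-3302)) = 19/89 + 1456/(-1/3302) = 19/89 + 1456*(-3302) = 19/89 - 4807712 = -427886349/89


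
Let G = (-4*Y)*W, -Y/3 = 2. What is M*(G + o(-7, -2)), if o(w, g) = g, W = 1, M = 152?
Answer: 3344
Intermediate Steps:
Y = -6 (Y = -3*2 = -6)
G = 24 (G = -4*(-6)*1 = 24*1 = 24)
M*(G + o(-7, -2)) = 152*(24 - 2) = 152*22 = 3344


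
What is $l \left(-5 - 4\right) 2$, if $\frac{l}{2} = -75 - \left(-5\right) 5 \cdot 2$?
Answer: $900$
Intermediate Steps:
$l = -50$ ($l = 2 \left(-75 - \left(-5\right) 5 \cdot 2\right) = 2 \left(-75 - \left(-25\right) 2\right) = 2 \left(-75 - -50\right) = 2 \left(-75 + 50\right) = 2 \left(-25\right) = -50$)
$l \left(-5 - 4\right) 2 = - 50 \left(-5 - 4\right) 2 = - 50 \left(\left(-9\right) 2\right) = \left(-50\right) \left(-18\right) = 900$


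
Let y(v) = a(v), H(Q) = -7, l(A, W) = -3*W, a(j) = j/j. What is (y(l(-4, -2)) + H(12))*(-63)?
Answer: 378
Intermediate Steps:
a(j) = 1
y(v) = 1
(y(l(-4, -2)) + H(12))*(-63) = (1 - 7)*(-63) = -6*(-63) = 378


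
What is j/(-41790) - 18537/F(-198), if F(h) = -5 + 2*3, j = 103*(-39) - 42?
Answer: -258219057/13930 ≈ -18537.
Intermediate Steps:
j = -4059 (j = -4017 - 42 = -4059)
F(h) = 1 (F(h) = -5 + 6 = 1)
j/(-41790) - 18537/F(-198) = -4059/(-41790) - 18537/1 = -4059*(-1/41790) - 18537*1 = 1353/13930 - 18537 = -258219057/13930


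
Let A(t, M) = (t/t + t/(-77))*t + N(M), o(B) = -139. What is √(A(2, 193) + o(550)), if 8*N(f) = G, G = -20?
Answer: I*√3309614/154 ≈ 11.813*I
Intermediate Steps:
N(f) = -5/2 (N(f) = (⅛)*(-20) = -5/2)
A(t, M) = -5/2 + t*(1 - t/77) (A(t, M) = (t/t + t/(-77))*t - 5/2 = (1 + t*(-1/77))*t - 5/2 = (1 - t/77)*t - 5/2 = t*(1 - t/77) - 5/2 = -5/2 + t*(1 - t/77))
√(A(2, 193) + o(550)) = √((-5/2 + 2 - 1/77*2²) - 139) = √((-5/2 + 2 - 1/77*4) - 139) = √((-5/2 + 2 - 4/77) - 139) = √(-85/154 - 139) = √(-21491/154) = I*√3309614/154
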